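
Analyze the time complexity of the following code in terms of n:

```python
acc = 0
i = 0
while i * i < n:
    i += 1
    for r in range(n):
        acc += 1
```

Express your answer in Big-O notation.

Each loop level contributes: √n × n. Multiplying the contributions gives O(n√n).

Answer: O(n√n)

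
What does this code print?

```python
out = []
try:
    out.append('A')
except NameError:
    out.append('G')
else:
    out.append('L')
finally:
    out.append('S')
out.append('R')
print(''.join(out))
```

Execution trace: 'A' (try body, no exception) → 'L' (else) → 'S' (finally) → 'R' (after the try/except). Output: ALSR

Answer: ALSR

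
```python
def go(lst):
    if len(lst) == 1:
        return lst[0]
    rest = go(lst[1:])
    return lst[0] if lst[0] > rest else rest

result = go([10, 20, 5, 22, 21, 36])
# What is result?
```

Recursive max over [10, 20, 5, 22, 21, 36] = 36

Answer: 36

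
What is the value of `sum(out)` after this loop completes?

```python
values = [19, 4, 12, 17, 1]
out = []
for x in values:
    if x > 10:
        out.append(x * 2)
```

Sum of doubled values > 10
`out` takes the values: [] → [38] → [38, 24] → [38, 24, 34]
So `sum(out)` = 96

Answer: 96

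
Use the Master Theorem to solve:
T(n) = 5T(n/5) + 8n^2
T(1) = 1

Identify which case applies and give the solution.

a=5, b=5, f(n)=8n^2. log_5(5) = 1. Since c=2 > 1 and the regularity condition holds (5(n/5)^2 = (5/5^2)n^2 with 5/5^2 < 1), Case 3 applies: T(n) = Θ(f(n)) = O(n^2).

Answer: O(n^2) - Case 3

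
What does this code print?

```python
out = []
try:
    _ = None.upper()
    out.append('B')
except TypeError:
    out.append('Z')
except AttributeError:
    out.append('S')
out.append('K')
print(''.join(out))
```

Execution trace: 'S' (except AttributeError) → 'K' (after the try/except). Output: SK

Answer: SK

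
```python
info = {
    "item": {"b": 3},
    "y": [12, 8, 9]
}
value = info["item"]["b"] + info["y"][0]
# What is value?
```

Trace:
`info = { ...` → info = {'item': {'b': 3}, 'y': [12, 8, 9]}
`value = info["item"]["b"] + info["y"][0]` → value = 15
So value = 15

Answer: 15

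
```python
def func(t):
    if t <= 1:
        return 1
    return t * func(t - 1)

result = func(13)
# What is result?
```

func(13) = 13 * 12 * 11 * 10 * 9 * 8 * 7 * 6 * 5 * 4 * 3 * 2 * 1 = 6227020800

Answer: 6227020800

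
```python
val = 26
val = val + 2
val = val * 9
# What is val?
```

Trace:
`val = 26` → val = 26
`val = val + 2` → val = 28
`val = val * 9` → val = 252
So val = 252

Answer: 252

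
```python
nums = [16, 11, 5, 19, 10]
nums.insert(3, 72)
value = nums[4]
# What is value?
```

Trace:
`nums = [16, 11, 5, 19, 10]` → nums = [16, 11, 5, 19, 10]
`nums.insert(3, 72)` → nums = [16, 11, 5, 72, 19, 10]
`value = nums[4]` → value = 19
So value = 19

Answer: 19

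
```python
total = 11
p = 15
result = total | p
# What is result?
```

Trace:
`total = 11` → total = 11
`p = 15` → p = 15
`result = total | p` → result = 15
So result = 15

Answer: 15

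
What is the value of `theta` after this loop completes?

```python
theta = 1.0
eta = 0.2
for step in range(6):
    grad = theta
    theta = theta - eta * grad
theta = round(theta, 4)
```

Gradient descent: w = 1.0 * (1 - 0.2)^6
`theta` takes the values: 1.0 → 0.8 → 0.64 → 0.512 → 0.4096 → 0.32768 → 0.262144 → 0.2621

Answer: 0.2621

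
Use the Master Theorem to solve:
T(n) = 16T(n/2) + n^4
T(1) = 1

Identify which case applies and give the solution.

a=16, b=2, f(n)=n^4. log_2(16) = 4. Since c=4 = 4, Case 2 applies: T(n) = Θ(n^log_b(a) · log n) = O(n^4 log n).

Answer: O(n^4 log n) - Case 2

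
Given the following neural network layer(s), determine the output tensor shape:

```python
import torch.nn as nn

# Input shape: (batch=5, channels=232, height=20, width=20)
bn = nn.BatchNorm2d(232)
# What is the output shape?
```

Input: (5, 232, 20, 20) -> Output: (5, 232, 20, 20)

Answer: (5, 232, 20, 20)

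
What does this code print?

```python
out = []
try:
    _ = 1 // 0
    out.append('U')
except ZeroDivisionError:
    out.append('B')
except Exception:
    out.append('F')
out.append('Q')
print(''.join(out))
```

Execution trace: 'B' (except ZeroDivisionError) → 'Q' (after the try/except). Output: BQ

Answer: BQ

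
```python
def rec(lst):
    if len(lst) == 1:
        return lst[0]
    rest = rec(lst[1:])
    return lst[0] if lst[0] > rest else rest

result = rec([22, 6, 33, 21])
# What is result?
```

Recursive max over [22, 6, 33, 21] = 33

Answer: 33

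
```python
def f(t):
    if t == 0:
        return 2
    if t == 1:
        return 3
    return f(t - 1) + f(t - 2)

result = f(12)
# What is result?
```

Build up from base cases: f(0)=2, f(1)=3, f(2)=5, f(3)=8, f(4)=13, f(5)=21, f(6)=34, ..., f(12)=610

Answer: 610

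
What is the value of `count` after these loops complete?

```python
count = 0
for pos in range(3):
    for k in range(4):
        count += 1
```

3 * 4 = 12
`count` takes the values: 0 → 1 → 2 → 3 → 4 → 5 → 6 → 7 → 8 → 9 → 10 → 11 → 12

Answer: 12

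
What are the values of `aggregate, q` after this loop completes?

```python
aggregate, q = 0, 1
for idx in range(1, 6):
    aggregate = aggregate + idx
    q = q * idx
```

Sum and factorial of 1 to 5
`aggregate, q` takes the values: (0, 1) → (1, 1) → (3, 1) → (3, 2) → (6, 2) → (6, 6) → (10, 6) → (10, 24) → (15, 24) → (15, 120)

Answer: 15, 120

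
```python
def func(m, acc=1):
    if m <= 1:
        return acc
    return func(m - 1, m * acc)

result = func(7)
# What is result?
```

Accumulator trace (n, acc): (7, 1) -> (6, 7) -> (5, 42) -> (4, 210) -> (3, 840) -> (2, 2520) -> (1, 5040) -> return 5040

Answer: 5040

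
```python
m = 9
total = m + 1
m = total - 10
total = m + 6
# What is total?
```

Trace:
`m = 9` → m = 9
`total = m + 1` → total = 10
`m = total - 10` → m = 0
`total = m + 6` → total = 6
So total = 6

Answer: 6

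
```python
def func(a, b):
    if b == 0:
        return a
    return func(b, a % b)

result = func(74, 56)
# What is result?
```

func(74, 56) -> func(56, 18) -> func(18, 2) -> func(2, 0) -> 2

Answer: 2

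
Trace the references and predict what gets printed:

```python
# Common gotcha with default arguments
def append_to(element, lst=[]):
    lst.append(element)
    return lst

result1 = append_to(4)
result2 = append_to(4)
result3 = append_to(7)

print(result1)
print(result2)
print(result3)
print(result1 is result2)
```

Key concept: mutable default argument gotcha.
Step by step:
`result1 = append_to(4)` → result1 = [4]
`result2 = append_to(4)` → result1 = [4, 4] (same object as result2); result2 = [4, 4] (same object as result1)
`result3 = append_to(7)` → result1 = [4, 4, 7] (same object as result2, result3); result2 = [4, 4, 7] (same object as result1, result3); result3 = [4, 4, 7] (same object as result1, result2)
`print(result1)` → prints [4, 4, 7]
`print(result2)` → prints [4, 4, 7]
`print(result3)` → prints [4, 4, 7]
`print(result1 is result2)` → prints True

Answer:
[4, 4, 7]
[4, 4, 7]
[4, 4, 7]
True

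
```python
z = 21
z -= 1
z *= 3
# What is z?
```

Trace:
`z = 21` → z = 21
`z -= 1` → z = 20
`z *= 3` → z = 60
So z = 60

Answer: 60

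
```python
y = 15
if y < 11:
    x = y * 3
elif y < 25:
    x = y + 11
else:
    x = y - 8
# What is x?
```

Trace:
`y = 15` → y = 15
`if y < 11: ...` → y < 11 is False, y < 25 is True → x = 26
So x = 26

Answer: 26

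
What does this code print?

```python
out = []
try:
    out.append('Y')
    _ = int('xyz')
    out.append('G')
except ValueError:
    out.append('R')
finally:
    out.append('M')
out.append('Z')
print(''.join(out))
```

Execution trace: 'Y' (try body) → 'R' (except ValueError) → 'M' (finally) → 'Z' (after the try/except). Output: YRMZ

Answer: YRMZ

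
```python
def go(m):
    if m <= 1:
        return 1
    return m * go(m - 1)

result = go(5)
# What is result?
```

go(5) = 5 * 4 * 3 * 2 * 1 = 120

Answer: 120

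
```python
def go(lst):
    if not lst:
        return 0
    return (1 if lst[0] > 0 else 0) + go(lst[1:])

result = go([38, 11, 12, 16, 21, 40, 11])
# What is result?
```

Count of positive elements in [38, 11, 12, 16, 21, 40, 11] = 7

Answer: 7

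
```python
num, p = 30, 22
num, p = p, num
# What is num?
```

Trace:
`num, p = 30, 22` → num = 30; p = 22
`num, p = p, num` → num = 22; p = 30
So num = 22

Answer: 22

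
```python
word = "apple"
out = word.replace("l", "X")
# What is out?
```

Trace:
`word = "apple"` → word = 'apple'
`out = word.replace("l", "X")` → out = 'appXe'
So out = 'appXe'

Answer: 'appXe'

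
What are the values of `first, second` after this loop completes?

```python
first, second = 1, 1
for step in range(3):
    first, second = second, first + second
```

Fibonacci: after 3 iterations
`first, second` takes the values: (1, 1) → (1, 2) → (2, 3) → (3, 5)

Answer: 3, 5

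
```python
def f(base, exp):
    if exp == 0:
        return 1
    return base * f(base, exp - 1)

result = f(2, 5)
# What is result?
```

f(2, 5) = 2 * 2 * 2 * 2 * 2 = 32

Answer: 32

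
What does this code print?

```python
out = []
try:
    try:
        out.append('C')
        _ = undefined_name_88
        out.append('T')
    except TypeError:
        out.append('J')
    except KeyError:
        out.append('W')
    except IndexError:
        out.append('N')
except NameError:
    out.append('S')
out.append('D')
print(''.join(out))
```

Execution trace: 'C' (inner try body) → 'S' (outer except NameError) → 'D' (after the try/except). Output: CSD

Answer: CSD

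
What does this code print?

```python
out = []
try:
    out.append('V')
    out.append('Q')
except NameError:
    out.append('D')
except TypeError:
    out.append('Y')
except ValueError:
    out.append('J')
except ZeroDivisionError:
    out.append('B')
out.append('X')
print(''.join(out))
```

Execution trace: 'V' (try body) → 'Q' (try body, no exception) → 'X' (after the try/except). Output: VQX

Answer: VQX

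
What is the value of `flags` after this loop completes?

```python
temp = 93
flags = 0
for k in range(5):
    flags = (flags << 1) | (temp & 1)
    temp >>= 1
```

Reverse lowest 5 bits of 93
`flags` takes the values: 0 → 1 → 2 → 5 → 11 → 23

Answer: 23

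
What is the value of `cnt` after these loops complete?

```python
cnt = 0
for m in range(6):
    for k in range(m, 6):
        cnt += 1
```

Upper triangle: 6 + 5 + ... + 1
`cnt` takes the values: 0 → 1 → 2 → 3 → 4 → 5 → 6 → 7 → 8 → 9 → 10 → 11 → 12 → 13 → 14 → 15 → 16 → 17 → 18 → 19 → 20 → 21

Answer: 21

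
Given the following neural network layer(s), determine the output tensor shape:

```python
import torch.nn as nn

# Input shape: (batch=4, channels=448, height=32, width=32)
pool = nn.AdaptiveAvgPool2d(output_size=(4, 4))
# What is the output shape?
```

Input: (4, 448, 32, 32) -> Output: (4, 448, 4, 4)

Answer: (4, 448, 4, 4)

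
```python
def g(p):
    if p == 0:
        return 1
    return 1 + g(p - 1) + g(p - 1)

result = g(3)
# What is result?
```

g(p) = 1 + 2·g(p-1), g(0)=1. Closed form: (1+1)·2^3 - 1 = 15.

Answer: 15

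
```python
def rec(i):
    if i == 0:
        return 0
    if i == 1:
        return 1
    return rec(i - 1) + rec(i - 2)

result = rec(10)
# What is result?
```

Build up from base cases: rec(0)=0, rec(1)=1, rec(2)=1, rec(3)=2, rec(4)=3, rec(5)=5, rec(6)=8, ..., rec(10)=55

Answer: 55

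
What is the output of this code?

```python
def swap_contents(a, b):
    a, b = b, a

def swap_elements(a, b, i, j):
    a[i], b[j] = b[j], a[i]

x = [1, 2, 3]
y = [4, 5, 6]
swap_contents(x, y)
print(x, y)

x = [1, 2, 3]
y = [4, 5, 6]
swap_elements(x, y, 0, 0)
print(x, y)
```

Key concept: parameter rebinding vs mutation.
Step by step:
`x = [1, 2, 3]` → x = [1, 2, 3]
`y = [4, 5, 6]` → y = [4, 5, 6]
`swap_contents(x, y)` → no visible change to tracked variables
`print(x, y)` → prints [1, 2, 3] [4, 5, 6]
`x = [1, 2, 3]` → x = [1, 2, 3]
`y = [4, 5, 6]` → y = [4, 5, 6]
`swap_elements(x, y, 0, 0)` → x = [4, 2, 3]; y = [1, 5, 6]
`print(x, y)` → prints [4, 2, 3] [1, 5, 6]

Answer:
[1, 2, 3] [4, 5, 6]
[4, 2, 3] [1, 5, 6]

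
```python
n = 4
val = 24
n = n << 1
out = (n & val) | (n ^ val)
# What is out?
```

Trace:
`n = 4` → n = 4
`val = 24` → val = 24
`n = n << 1` → n = 8
`out = (n & val) | (n ^ val)` → out = 24
So out = 24

Answer: 24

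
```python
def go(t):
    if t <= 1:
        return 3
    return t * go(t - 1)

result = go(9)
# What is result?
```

go(9) = 9 * 8 * 7 * 6 * 5 * 4 * 3 * 2 * 3 = 1088640

Answer: 1088640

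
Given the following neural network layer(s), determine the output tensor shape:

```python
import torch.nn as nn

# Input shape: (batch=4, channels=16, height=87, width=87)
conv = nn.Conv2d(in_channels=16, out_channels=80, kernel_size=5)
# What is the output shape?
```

Input: (4, 16, 87, 87) -> Output: (4, 80, 83, 83)

Answer: (4, 80, 83, 83)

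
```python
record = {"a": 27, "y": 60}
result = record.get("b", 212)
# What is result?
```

Trace:
`record = {"a": 27, "y": 60}` → record = {'a': 27, 'y': 60}
`result = record.get("b", 212)` → result = 212
So result = 212

Answer: 212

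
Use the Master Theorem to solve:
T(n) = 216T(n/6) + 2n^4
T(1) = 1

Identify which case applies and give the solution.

a=216, b=6, f(n)=2n^4. log_6(216) = 3. Since c=4 > 3 and the regularity condition holds (216(n/6)^4 = (216/6^4)n^4 with 216/6^4 < 1), Case 3 applies: T(n) = Θ(f(n)) = O(n^4).

Answer: O(n^4) - Case 3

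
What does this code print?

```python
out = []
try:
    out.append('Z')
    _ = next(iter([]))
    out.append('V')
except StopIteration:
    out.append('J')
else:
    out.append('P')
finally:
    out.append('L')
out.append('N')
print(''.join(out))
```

Execution trace: 'Z' (try body) → 'J' (except StopIteration) → 'L' (finally) → 'N' (after the try/except). Output: ZJLN

Answer: ZJLN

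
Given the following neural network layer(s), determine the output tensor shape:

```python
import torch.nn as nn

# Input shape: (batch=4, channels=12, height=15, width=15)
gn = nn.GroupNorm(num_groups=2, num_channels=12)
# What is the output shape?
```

Input: (4, 12, 15, 15) -> Output: (4, 12, 15, 15)

Answer: (4, 12, 15, 15)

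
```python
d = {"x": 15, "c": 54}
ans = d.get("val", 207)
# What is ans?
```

Trace:
`d = {"x": 15, "c": 54}` → d = {'x': 15, 'c': 54}
`ans = d.get("val", 207)` → ans = 207
So ans = 207

Answer: 207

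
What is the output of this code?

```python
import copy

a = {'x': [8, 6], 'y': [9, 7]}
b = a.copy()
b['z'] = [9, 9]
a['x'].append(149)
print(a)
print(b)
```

Key concept: shallow copy of dict with mutable values.
Step by step:
`a = {'x': [8, 6], 'y': [9, 7]}` → a = {'x': [8, 6], 'y': [9, 7]}
`b = a.copy()` → b = {'x': [8, 6], 'y': [9, 7]}
`b['z'] = [9, 9]` → b = {'x': [8, 6], 'y': [9, 7], 'z': [9, 9]}
`a['x'].append(149)` → a = {'x': [8, 6, 149], 'y': [9, 7]}; b = {'x': [8, 6, 149], 'y': [9, 7], 'z': [9, 9]}
`print(a)` → prints {'x': [8, 6, 149], 'y': [9, 7]}
`print(b)` → prints {'x': [8, 6, 149], 'y': [9, 7], 'z': [9, 9]}

Answer:
{'x': [8, 6, 149], 'y': [9, 7]}
{'x': [8, 6, 149], 'y': [9, 7], 'z': [9, 9]}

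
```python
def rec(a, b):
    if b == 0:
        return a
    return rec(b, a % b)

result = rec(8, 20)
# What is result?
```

rec(8, 20) -> rec(20, 8) -> rec(8, 4) -> rec(4, 0) -> 4

Answer: 4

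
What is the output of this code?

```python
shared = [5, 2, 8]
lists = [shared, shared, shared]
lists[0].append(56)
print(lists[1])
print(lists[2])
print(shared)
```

Key concept: list of same reference.
Step by step:
`shared = [5, 2, 8]` → shared = [5, 2, 8]
`lists = [shared, shared, shared]` → lists = [[5, 2, 8], [5, 2, 8], [5, 2, 8]]
`lists[0].append(56)` → shared = [5, 2, 8, 56]; lists = [[5, 2, 8, 56], [5, 2, 8, 56], [5, 2, 8, 56]]
`print(lists[1])` → prints [5, 2, 8, 56]
`print(lists[2])` → prints [5, 2, 8, 56]
`print(shared)` → prints [5, 2, 8, 56]

Answer:
[5, 2, 8, 56]
[5, 2, 8, 56]
[5, 2, 8, 56]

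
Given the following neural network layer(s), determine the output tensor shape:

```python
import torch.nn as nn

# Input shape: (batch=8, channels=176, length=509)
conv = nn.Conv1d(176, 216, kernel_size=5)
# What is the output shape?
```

Input: (8, 176, 509) -> Output: (8, 216, 505)

Answer: (8, 216, 505)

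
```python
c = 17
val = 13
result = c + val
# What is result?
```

Trace:
`c = 17` → c = 17
`val = 13` → val = 13
`result = c + val` → result = 30
So result = 30

Answer: 30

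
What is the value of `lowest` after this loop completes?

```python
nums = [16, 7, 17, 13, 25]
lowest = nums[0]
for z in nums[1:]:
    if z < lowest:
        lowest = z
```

Minimum of [16, 7, 17, 13, 25]
`lowest` takes the values: 16 → 7

Answer: 7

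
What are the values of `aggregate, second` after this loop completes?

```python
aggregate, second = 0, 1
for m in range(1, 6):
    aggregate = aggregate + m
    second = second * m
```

Sum and factorial of 1 to 5
`aggregate, second` takes the values: (0, 1) → (1, 1) → (3, 1) → (3, 2) → (6, 2) → (6, 6) → (10, 6) → (10, 24) → (15, 24) → (15, 120)

Answer: 15, 120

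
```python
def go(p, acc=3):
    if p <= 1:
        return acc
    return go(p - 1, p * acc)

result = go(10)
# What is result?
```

Accumulator trace (n, acc): (10, 3) -> (9, 30) -> (8, 270) -> (7, 2160) -> (6, 15120) -> (5, 90720) -> (4, 453600) -> (3, 1814400) -> (2, 5443200) -> (1, 10886400) -> return 10886400

Answer: 10886400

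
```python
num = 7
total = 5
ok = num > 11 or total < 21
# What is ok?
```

Trace:
`num = 7` → num = 7
`total = 5` → total = 5
`ok = num > 11 or total < 21` → ok = True
So ok = True

Answer: True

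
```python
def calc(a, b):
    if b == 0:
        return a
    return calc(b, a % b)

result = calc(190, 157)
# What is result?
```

calc(190, 157) -> calc(157, 33) -> calc(33, 25) -> calc(25, 8) -> calc(8, 1) -> calc(1, 0) -> 1

Answer: 1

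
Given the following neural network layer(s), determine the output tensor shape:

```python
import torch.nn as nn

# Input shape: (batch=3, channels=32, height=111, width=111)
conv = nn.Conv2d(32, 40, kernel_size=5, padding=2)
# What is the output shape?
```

Input: (3, 32, 111, 111) -> Output: (3, 40, 111, 111)

Answer: (3, 40, 111, 111)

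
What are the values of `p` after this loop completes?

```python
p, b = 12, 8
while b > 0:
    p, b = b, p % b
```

GCD of 12 and 8
`p` takes the values: 12 → 8 → 4

Answer: 4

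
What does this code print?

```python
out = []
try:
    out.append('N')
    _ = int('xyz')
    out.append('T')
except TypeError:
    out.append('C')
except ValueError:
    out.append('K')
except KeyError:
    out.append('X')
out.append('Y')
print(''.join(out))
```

Execution trace: 'N' (try body) → 'K' (except ValueError) → 'Y' (after the try/except). Output: NKY

Answer: NKY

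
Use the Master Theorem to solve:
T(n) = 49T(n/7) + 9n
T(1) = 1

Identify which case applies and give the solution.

a=49, b=7, f(n)=9n. log_7(49) = 2. Since c=1 < 2, Case 1 applies: T(n) = Θ(n^log_b(a)) = O(n^2).

Answer: O(n^2) - Case 1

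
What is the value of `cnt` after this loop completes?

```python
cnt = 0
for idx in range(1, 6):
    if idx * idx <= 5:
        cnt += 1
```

Count numbers where idx² ≤ 5
`cnt` takes the values: 0 → 1 → 2

Answer: 2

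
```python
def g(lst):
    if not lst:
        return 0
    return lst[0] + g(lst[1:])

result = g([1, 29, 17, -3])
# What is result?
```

1 + 29 + 17 + (-3) + 0 = 44

Answer: 44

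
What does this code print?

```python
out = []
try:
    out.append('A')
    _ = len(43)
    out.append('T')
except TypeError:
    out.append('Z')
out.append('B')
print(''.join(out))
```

Execution trace: 'A' (try body) → 'Z' (except TypeError) → 'B' (after the try/except). Output: AZB

Answer: AZB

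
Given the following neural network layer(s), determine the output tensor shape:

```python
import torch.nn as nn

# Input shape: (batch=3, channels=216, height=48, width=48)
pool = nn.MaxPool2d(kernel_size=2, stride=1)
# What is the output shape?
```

Input: (3, 216, 48, 48) -> Output: (3, 216, 47, 47)

Answer: (3, 216, 47, 47)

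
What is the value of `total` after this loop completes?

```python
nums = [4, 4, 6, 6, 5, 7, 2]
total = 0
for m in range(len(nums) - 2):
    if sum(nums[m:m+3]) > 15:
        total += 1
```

Count windows with sum > 15
`total` takes the values: 0 → 1 → 2 → 3

Answer: 3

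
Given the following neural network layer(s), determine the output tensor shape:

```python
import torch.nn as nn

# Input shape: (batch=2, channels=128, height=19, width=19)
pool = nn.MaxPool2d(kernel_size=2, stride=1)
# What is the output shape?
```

Input: (2, 128, 19, 19) -> Output: (2, 128, 18, 18)

Answer: (2, 128, 18, 18)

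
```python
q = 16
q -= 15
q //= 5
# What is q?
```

Trace:
`q = 16` → q = 16
`q -= 15` → q = 1
`q //= 5` → q = 0
So q = 0

Answer: 0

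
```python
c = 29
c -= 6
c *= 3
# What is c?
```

Trace:
`c = 29` → c = 29
`c -= 6` → c = 23
`c *= 3` → c = 69
So c = 69

Answer: 69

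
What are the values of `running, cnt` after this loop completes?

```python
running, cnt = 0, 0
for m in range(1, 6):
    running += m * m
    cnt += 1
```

Sum of squares and count
`running, cnt` takes the values: (0, 0) → (1, 0) → (1, 1) → (5, 1) → (5, 2) → (14, 2) → (14, 3) → (30, 3) → (30, 4) → (55, 4) → (55, 5)

Answer: 55, 5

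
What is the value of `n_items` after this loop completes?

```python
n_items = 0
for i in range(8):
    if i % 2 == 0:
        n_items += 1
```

Count numbers divisible by 2 in range(8)
`n_items` takes the values: 0 → 1 → 2 → 3 → 4

Answer: 4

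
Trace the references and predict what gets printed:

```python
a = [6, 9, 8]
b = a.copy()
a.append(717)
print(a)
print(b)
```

Key concept: list.copy() creates independent copy.
Step by step:
`a = [6, 9, 8]` → a = [6, 9, 8]
`b = a.copy()` → b = [6, 9, 8]
`a.append(717)` → a = [6, 9, 8, 717]
`print(a)` → prints [6, 9, 8, 717]
`print(b)` → prints [6, 9, 8]

Answer:
[6, 9, 8, 717]
[6, 9, 8]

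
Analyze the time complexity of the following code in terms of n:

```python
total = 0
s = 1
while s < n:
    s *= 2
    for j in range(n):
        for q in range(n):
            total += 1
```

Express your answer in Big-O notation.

Each loop level contributes: log n × n × n. Multiplying the contributions gives O(n^2 log n).

Answer: O(n^2 log n)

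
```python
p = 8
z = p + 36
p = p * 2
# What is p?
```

Trace:
`p = 8` → p = 8
`z = p + 36` → z = 44
`p = p * 2` → p = 16
So p = 16

Answer: 16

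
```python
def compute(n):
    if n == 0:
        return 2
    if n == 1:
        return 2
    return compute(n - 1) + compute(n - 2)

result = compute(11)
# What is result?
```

Build up from base cases: compute(0)=2, compute(1)=2, compute(2)=4, compute(3)=6, compute(4)=10, compute(5)=16, compute(6)=26, ..., compute(11)=288

Answer: 288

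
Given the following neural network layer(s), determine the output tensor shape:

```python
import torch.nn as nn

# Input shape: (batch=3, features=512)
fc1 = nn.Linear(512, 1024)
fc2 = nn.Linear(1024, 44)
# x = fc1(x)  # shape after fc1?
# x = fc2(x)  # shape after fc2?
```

Input: (3, 512) -> after fc1: (3, 1024) -> Output: (3, 44)

Answer: (3, 44)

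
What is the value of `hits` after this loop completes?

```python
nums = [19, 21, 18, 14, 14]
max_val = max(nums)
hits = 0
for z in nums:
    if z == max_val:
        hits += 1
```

Count of max value 21 in [19, 21, 18, 14, 14]
`hits` takes the values: 0 → 1

Answer: 1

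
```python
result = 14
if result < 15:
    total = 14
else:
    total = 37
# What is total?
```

Trace:
`result = 14` → result = 14
`if result < 15: ...` → result < 15 is True → total = 14
So total = 14

Answer: 14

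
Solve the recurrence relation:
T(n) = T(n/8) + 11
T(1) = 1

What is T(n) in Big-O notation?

Each step divides n by 8 and adds 11. After log_8(n) steps we reach T(1)=1. So T(n) = 11·log_8(n) + 1 = O(log n).

Answer: O(log n)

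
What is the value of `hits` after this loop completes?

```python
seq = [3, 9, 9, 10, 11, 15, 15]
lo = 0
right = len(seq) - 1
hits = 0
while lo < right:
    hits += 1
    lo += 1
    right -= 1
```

Iterations until pointers meet (list length 7)
`hits` takes the values: 0 → 1 → 2 → 3

Answer: 3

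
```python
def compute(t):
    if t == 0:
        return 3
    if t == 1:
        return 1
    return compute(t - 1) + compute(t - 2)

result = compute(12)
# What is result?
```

Build up from base cases: compute(0)=3, compute(1)=1, compute(2)=4, compute(3)=5, compute(4)=9, compute(5)=14, compute(6)=23, ..., compute(12)=411

Answer: 411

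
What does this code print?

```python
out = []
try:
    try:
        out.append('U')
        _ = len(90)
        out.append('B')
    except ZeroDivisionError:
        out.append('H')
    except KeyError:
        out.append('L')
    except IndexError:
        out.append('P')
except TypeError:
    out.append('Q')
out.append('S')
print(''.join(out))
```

Execution trace: 'U' (try body) → 'Q' (outer except TypeError) → 'S' (after the try/except). Output: UQS

Answer: UQS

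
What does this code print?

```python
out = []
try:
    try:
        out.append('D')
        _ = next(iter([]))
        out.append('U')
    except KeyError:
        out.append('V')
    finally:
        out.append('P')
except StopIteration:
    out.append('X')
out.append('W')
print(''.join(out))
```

Execution trace: 'D' (try body) → 'P' (finally) → 'X' (outer except StopIteration) → 'W' (after the try/except). Output: DPXW

Answer: DPXW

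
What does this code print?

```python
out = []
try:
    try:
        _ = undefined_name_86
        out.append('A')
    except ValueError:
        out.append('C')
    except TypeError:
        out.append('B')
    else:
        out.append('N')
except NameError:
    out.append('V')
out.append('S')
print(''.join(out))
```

Execution trace: 'V' (outer except NameError) → 'S' (after the try/except). Output: VS

Answer: VS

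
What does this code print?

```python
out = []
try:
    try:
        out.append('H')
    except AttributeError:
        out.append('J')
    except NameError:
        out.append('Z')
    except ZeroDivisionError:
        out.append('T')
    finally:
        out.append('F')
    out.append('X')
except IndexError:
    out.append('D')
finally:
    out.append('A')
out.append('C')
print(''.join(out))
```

Execution trace: 'H' (inner try body, no exception) → 'F' (inner finally) → 'X' (try body, no exception) → 'A' (finally) → 'C' (after the try/except). Output: HFXAC

Answer: HFXAC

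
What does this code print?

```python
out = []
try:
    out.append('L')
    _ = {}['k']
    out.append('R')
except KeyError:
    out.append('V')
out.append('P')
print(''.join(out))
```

Execution trace: 'L' (try body) → 'V' (except KeyError) → 'P' (after the try/except). Output: LVP

Answer: LVP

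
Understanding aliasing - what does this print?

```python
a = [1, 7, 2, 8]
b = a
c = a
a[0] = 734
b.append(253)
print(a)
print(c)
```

Key concept: multiple aliases.
Step by step:
`a = [1, 7, 2, 8]` → a = [1, 7, 2, 8]
`b = a` → b = [1, 7, 2, 8] (same object as a)
`c = a` → c = [1, 7, 2, 8] (same object as a, b)
`a[0] = 734` → a = [734, 7, 2, 8] (same object as b, c); b = [734, 7, 2, 8] (same object as a, c); c = [734, 7, 2, 8] (same object as a, b)
`b.append(253)` → a = [734, 7, 2, 8, 253] (same object as b, c); b = [734, 7, 2, 8, 253] (same object as a, c); c = [734, 7, 2, 8, 253] (same object as a, b)
`print(a)` → prints [734, 7, 2, 8, 253]
`print(c)` → prints [734, 7, 2, 8, 253]

Answer:
[734, 7, 2, 8, 253]
[734, 7, 2, 8, 253]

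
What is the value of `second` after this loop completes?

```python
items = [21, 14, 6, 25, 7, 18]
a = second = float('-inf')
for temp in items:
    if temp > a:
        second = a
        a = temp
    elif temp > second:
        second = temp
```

Second largest (with repeats) in [21, 14, 6, 25, 7, 18]
`second` takes the values: -inf → 14 → 21

Answer: 21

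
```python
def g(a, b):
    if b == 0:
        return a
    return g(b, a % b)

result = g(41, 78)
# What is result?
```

g(41, 78) -> g(78, 41) -> g(41, 37) -> g(37, 4) -> g(4, 1) -> g(1, 0) -> 1

Answer: 1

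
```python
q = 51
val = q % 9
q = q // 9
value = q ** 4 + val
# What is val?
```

Trace:
`q = 51` → q = 51
`val = q % 9` → val = 6
`q = q // 9` → q = 5
`value = q ** 4 + val` → value = 631
So val = 6

Answer: 6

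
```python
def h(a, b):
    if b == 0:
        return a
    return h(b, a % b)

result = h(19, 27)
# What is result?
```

h(19, 27) -> h(27, 19) -> h(19, 8) -> h(8, 3) -> h(3, 2) -> h(2, 1) -> h(1, 0) -> 1

Answer: 1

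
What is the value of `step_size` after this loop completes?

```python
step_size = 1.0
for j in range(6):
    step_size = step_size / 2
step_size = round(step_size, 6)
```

Halving LR 6 times: 1 / 2^6
`step_size` takes the values: 1.0 → 0.5 → 0.25 → 0.125 → 0.0625 → 0.03125 → 0.015625

Answer: 0.015625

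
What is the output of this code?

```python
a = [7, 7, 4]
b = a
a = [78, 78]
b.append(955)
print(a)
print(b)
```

Key concept: rebinding vs mutation: a is rebound to a new list, b still points at the original.
Step by step:
`a = [7, 7, 4]` → a = [7, 7, 4]
`b = a` → b = [7, 7, 4] (same object as a)
`a = [78, 78]` → a = [78, 78]
`b.append(955)` → b = [7, 7, 4, 955]
`print(a)` → prints [78, 78]
`print(b)` → prints [7, 7, 4, 955]

Answer:
[78, 78]
[7, 7, 4, 955]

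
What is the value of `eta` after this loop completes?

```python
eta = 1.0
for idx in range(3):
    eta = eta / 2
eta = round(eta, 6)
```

Halving LR 3 times: 1 / 2^3
`eta` takes the values: 1.0 → 0.5 → 0.25 → 0.125

Answer: 0.125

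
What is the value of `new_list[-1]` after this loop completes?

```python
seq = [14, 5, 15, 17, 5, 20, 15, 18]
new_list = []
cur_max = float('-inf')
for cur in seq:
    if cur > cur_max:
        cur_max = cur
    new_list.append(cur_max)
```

Running max ends at 20
`new_list` takes the values: [] → [14] → [14, 14] → [14, 14, 15] → [14, 14, 15, 17] → [14, 14, 15, 17, 17] → [14, 14, 15, 17, 17, 20] → [14, 14, 15, 17, 17, 20, 20] → [14, 14, 15, 17, 17, 20, 20, 20]
So `new_list[-1]` = 20

Answer: 20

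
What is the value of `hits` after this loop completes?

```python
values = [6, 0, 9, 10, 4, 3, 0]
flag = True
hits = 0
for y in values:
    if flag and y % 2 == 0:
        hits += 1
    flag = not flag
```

Count even values at even positions
`hits` takes the values: 0 → 1 → 2 → 3

Answer: 3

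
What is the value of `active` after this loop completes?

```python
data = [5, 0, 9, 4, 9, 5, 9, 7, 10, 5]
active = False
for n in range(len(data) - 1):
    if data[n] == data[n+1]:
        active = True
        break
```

Check consecutive duplicates in [5, 0, 9, 4, 9, 5, 9, 7, 10, 5]
`active` takes the values: False

Answer: False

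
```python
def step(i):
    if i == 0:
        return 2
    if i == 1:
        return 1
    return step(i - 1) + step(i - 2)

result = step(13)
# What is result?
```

Build up from base cases: step(0)=2, step(1)=1, step(2)=3, step(3)=4, step(4)=7, step(5)=11, step(6)=18, ..., step(13)=521

Answer: 521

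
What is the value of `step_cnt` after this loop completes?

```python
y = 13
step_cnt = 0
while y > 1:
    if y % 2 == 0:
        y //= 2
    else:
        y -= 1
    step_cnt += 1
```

Steps to reduce 13 to 1
`step_cnt` takes the values: 0 → 1 → 2 → 3 → 4 → 5

Answer: 5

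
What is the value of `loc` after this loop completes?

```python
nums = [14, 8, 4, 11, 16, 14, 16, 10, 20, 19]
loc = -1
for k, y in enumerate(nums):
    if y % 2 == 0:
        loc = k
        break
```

First even number index in [14, 8, 4, 11, 16, 14, 16, 10, 20, 19]
`loc` takes the values: -1 → 0

Answer: 0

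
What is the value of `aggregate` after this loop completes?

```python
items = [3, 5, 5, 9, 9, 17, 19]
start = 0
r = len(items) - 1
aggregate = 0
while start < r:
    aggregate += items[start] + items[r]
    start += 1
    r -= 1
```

Sum of pairs from ends
`aggregate` takes the values: 0 → 22 → 44 → 58

Answer: 58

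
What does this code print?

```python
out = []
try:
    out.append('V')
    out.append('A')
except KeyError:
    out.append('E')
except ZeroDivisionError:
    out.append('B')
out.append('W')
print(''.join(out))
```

Execution trace: 'V' (try body) → 'A' (try body, no exception) → 'W' (after the try/except). Output: VAW

Answer: VAW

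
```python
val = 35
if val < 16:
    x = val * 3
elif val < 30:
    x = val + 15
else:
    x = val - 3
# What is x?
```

Trace:
`val = 35` → val = 35
`if val < 16: ...` → val < 16 is False, val < 30 is False, take else branch → x = 32
So x = 32

Answer: 32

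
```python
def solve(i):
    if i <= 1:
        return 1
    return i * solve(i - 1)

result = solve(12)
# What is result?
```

solve(12) = 12 * 11 * 10 * 9 * 8 * 7 * 6 * 5 * 4 * 3 * 2 * 1 = 479001600

Answer: 479001600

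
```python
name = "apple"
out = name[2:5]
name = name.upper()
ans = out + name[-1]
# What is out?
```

Trace:
`name = "apple"` → name = 'apple'
`out = name[2:5]` → out = 'ple'
`name = name.upper()` → name = 'APPLE'
`ans = out + name[-1]` → ans = 'pleE'
So out = 'ple'

Answer: 'ple'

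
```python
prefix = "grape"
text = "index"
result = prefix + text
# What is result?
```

Trace:
`prefix = "grape"` → prefix = 'grape'
`text = "index"` → text = 'index'
`result = prefix + text` → result = 'grapeindex'
So result = 'grapeindex'

Answer: 'grapeindex'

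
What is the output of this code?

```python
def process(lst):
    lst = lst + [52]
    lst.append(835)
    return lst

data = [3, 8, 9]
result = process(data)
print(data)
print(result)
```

Key concept: rebinding parameter vs mutation.
Step by step:
`data = [3, 8, 9]` → data = [3, 8, 9]
`result = process(data)` → result = [3, 8, 9, 52, 835]
`print(data)` → prints [3, 8, 9]
`print(result)` → prints [3, 8, 9, 52, 835]

Answer:
[3, 8, 9]
[3, 8, 9, 52, 835]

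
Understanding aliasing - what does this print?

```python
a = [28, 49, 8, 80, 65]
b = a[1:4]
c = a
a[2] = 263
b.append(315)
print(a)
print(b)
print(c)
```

Key concept: slice vs alias.
Step by step:
`a = [28, 49, 8, 80, 65]` → a = [28, 49, 8, 80, 65]
`b = a[1:4]` → b = [49, 8, 80]
`c = a` → c = [28, 49, 8, 80, 65] (same object as a)
`a[2] = 263` → a = [28, 49, 263, 80, 65] (same object as c); c = [28, 49, 263, 80, 65] (same object as a)
`b.append(315)` → b = [49, 8, 80, 315]
`print(a)` → prints [28, 49, 263, 80, 65]
`print(b)` → prints [49, 8, 80, 315]
`print(c)` → prints [28, 49, 263, 80, 65]

Answer:
[28, 49, 263, 80, 65]
[49, 8, 80, 315]
[28, 49, 263, 80, 65]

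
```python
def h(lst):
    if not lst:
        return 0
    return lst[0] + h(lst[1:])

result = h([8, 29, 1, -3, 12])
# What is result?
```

8 + 29 + 1 + (-3) + 12 + 0 = 47

Answer: 47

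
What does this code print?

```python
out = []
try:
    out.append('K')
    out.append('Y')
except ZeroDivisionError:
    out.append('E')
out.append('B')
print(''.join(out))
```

Execution trace: 'K' (try body) → 'Y' (try body, no exception) → 'B' (after the try/except). Output: KYB

Answer: KYB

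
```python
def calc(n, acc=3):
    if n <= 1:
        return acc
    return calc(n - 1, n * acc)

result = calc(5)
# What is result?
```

Accumulator trace (n, acc): (5, 3) -> (4, 15) -> (3, 60) -> (2, 180) -> (1, 360) -> return 360

Answer: 360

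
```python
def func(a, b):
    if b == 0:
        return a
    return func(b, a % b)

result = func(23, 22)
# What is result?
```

func(23, 22) -> func(22, 1) -> func(1, 0) -> 1

Answer: 1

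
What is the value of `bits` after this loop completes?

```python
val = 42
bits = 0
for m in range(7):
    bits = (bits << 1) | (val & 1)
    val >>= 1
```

Reverse lowest 7 bits of 42
`bits` takes the values: 0 → 1 → 2 → 5 → 10 → 21 → 42

Answer: 42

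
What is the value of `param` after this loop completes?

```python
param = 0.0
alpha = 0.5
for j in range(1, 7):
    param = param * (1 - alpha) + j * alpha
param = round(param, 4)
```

Moving average with lr=0.5
`param` takes the values: 0.0 → 0.5 → 1.25 → 2.125 → 3.0625 → 4.03125 → 5.015625 → 5.0156

Answer: 5.0156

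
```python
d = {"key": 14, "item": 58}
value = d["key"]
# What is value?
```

Trace:
`d = {"key": 14, "item": 58}` → d = {'key': 14, 'item': 58}
`value = d["key"]` → value = 14
So value = 14

Answer: 14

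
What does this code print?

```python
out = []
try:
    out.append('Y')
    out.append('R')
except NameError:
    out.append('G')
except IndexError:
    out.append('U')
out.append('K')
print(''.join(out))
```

Execution trace: 'Y' (try body) → 'R' (try body, no exception) → 'K' (after the try/except). Output: YRK

Answer: YRK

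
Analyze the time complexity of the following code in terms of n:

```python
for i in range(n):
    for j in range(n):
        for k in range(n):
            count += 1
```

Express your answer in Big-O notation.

This is Triple nested loop. Time complexity: O(n³).

Answer: O(n³)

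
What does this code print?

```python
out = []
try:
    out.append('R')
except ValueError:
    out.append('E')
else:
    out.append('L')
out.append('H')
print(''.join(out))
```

Execution trace: 'R' (try body, no exception) → 'L' (else) → 'H' (after the try/except). Output: RLH

Answer: RLH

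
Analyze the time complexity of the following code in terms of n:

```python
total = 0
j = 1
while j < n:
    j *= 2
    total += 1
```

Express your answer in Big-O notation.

Each loop level contributes: log n. Multiplying the contributions gives O(log n).

Answer: O(log n)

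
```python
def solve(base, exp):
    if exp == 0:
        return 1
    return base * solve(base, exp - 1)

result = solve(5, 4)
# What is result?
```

solve(5, 4) = 5 * 5 * 5 * 5 = 625

Answer: 625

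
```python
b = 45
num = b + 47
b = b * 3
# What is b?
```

Trace:
`b = 45` → b = 45
`num = b + 47` → num = 92
`b = b * 3` → b = 135
So b = 135

Answer: 135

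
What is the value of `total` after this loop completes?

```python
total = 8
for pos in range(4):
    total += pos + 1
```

Start at 8, add 1 to 4 = 18
`total` takes the values: 8 → 9 → 11 → 14 → 18

Answer: 18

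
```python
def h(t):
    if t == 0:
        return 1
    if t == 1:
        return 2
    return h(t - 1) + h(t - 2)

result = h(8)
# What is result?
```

Build up from base cases: h(0)=1, h(1)=2, h(2)=3, h(3)=5, h(4)=8, h(5)=13, h(6)=21, ..., h(8)=55

Answer: 55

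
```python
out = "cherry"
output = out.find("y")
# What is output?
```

Trace:
`out = "cherry"` → out = 'cherry'
`output = out.find("y")` → output = 5
So output = 5

Answer: 5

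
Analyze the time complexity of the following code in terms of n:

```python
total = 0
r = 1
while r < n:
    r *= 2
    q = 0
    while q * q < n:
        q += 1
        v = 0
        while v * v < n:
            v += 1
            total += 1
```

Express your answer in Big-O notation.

Each loop level contributes: log n × √n × √n. Multiplying the contributions gives O(n log n).

Answer: O(n log n)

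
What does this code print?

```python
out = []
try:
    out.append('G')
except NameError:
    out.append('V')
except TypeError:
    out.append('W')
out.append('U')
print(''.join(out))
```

Execution trace: 'G' (try body, no exception) → 'U' (after the try/except). Output: GU

Answer: GU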